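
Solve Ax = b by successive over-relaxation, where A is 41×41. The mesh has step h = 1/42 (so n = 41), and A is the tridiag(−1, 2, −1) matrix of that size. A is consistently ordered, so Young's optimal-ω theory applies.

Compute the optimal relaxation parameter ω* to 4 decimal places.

ω* = 1.8609

½·tridiag(1,0,1) at n=41: λ_k = cos(kπ/42); max |λ| at k=1 ⇒ ρ_J = cos(π/42) ≈ 0.9972.
√(1 − cos²(π/42)) = sin(π/42) ≈ 0.07473.
So ω* = 2/1.07473 = 1.8609 (Young).
At ω = 1.8609 every |λ(B_ω)| = ω−1, so ρ_SOR = 0.8609.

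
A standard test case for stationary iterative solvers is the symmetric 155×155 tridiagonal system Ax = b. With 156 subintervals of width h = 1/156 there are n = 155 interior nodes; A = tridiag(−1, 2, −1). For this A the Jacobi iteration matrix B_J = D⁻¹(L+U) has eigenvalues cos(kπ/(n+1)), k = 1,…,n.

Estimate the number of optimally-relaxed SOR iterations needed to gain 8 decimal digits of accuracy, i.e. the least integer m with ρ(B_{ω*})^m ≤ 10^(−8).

m = 458

ρ_J = max_k |cos(kπ/156)| = cos(π/156) = 0.9997972
√(1−ρ_J²) = |sin(π/156)| = 0.0201371
ω* = 2 / (1 + 0.0201371) = 2 / 1.0201371 ≈ 1.9605208.
ρ(B_{ω*}) = ω*−1 = 0.9605208
Need (0.9605208)^m ≤ 10^(−8): m ≥ 8·ln10/|ln 0.9605208| = 18.4207/0.0402796 = 457.321 ⇒ m = 458.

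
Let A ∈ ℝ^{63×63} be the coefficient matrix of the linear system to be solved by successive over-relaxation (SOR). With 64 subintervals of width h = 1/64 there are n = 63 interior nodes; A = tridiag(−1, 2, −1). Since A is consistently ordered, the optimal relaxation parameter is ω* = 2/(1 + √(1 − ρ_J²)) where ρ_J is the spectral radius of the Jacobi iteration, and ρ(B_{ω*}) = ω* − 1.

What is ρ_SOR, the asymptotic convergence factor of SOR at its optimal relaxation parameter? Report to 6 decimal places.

ρ_SOR = 0.906455

spectrum of D⁻¹(L+U) = {cos(kπ/64) : 1≤k≤63}; ρ_J = cos(π/64) = 0.998795.
√(1−ρ_J²) simplifies to sin(π/64) = 0.0490677.
ω* = 2/(1 + 0.0490677) = 2/1.0490677 = 1.906455.
ρ_SOR = ω* − 1 = 1.906455 − 1 = 0.906455.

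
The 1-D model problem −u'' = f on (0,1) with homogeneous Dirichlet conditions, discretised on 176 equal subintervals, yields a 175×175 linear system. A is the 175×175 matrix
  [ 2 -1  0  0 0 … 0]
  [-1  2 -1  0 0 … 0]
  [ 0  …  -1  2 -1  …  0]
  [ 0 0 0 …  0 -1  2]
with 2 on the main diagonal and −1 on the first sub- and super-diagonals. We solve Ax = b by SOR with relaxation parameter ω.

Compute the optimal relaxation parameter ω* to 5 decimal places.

ω* = 1.96493

B_J for the 175×175 system has eigenvalues cos(kπ/176); ρ_J = cos(π/176) = 0.99984.
1 − cos²(π/176) = sin²(π/176) ⇒ √(1−ρ_J²) = sin(π/176) = 0.017849.
Young: ω* = 2/(1+√(1−ρ_J²)) = 2/(1+0.017849) = 2/1.017849 = 1.96493.
Hence ρ(B_{ω*}) = 1.96493 − 1 = 0.96493.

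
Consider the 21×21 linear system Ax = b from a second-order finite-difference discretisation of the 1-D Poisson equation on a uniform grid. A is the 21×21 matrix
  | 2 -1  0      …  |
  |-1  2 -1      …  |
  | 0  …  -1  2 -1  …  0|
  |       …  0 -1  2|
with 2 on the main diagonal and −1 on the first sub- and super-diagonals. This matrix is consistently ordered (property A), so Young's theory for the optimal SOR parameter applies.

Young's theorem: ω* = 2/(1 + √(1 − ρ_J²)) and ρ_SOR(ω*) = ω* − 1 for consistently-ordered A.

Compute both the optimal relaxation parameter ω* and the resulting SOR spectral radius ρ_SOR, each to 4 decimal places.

ω* = 1.7508, ρ_SOR = 0.7508

[ρ_J] n=21: ρ(B_J) = cos(π/(n+1)) = cos(π/22) = 0.9898.
√(1−ρ_J²) simplifies to sin(π/22) = 0.14231.
Then 2/(1+√(1−ρ_J²)) = 2/(1+0.14231); ω* = 2/1.14231 = 1.7508.
ρ(B_{ω*}) = ω*−1 = 0.7508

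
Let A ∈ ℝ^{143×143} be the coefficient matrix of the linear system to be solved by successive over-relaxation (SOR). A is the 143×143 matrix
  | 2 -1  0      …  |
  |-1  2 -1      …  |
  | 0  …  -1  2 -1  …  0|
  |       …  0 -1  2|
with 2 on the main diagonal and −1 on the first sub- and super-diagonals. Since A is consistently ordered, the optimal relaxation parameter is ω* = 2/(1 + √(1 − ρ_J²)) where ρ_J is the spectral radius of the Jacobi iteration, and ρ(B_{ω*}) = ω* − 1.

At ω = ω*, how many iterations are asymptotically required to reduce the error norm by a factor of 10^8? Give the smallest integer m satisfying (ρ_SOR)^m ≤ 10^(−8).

B_J for the 143×143 system has eigenvalues cos(kπ/144); ρ_J = cos(π/144) = 0.9997620.
√(1−ρ_J²) = |sin(π/144)| = 0.0218149
ω* = 2/(1+0.0218149) = 1.9573017
ρ(B_{ω*}) = ω*−1 = 0.9573017
Need (0.9573017)^m ≤ 10^(−8): m ≥ 8·ln10/|ln 0.9573017| = 18.4207/0.0436367 = 422.138 ⇒ m = 423.

m = 423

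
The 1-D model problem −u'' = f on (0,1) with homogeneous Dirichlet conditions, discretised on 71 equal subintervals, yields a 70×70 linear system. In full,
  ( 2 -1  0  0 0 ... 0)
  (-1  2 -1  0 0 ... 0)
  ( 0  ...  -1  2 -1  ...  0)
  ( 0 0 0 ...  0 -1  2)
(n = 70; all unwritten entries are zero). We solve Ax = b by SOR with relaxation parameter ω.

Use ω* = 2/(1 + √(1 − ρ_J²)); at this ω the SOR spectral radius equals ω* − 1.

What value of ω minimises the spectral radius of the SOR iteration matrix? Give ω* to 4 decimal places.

ρ_J = max_k |cos(kπ/71)| = cos(π/71) = 0.9990
root = sin(π/71) = 0.04423  (since 1−cos² = sin²).
[ω*] 2 ÷ (1 + 0.04423) = 2 ÷ 1.04423 = 1.9153.
Hence ρ(B_{ω*}) = 1.9153 − 1 = 0.9153.

ω* = 1.9153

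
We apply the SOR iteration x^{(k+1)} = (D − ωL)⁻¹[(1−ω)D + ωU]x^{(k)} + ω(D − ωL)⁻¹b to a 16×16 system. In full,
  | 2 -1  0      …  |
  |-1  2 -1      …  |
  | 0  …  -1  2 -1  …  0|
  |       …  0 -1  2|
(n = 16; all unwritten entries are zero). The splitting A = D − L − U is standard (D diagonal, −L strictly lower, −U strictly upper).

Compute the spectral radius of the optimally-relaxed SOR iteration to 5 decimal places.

With n=16, ρ(Jacobi) = cos(π/17) = 0.98297.
root = sin(π/17) = 0.183750  (since 1−cos² = sin²).
Young: ω* = 2/(1+√(1−ρ_J²)) = 2/(1+0.183750) = 2/1.183750 = 1.68955.
ρ_SOR = ω* − 1 = 1.68955 − 1 = 0.68955.

ρ_SOR = 0.68955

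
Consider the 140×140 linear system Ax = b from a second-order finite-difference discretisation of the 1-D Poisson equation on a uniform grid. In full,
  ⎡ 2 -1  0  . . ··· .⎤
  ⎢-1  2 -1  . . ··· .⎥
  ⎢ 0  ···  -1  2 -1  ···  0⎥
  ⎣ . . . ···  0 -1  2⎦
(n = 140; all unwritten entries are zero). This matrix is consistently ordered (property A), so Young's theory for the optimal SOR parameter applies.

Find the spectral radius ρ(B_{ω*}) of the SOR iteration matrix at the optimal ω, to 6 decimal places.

[ρ_J] n=140: ρ(B_J) = cos(π/(n+1)) = cos(π/141) = 0.999752.
√(1−ρ_J²) simplifies to sin(π/141) = 0.0222790.
Then 2/(1+√(1−ρ_J²)) = 2/(1+0.0222790); ω* = 2/1.0222790 = 1.956413.
At ω = 1.956413 every |λ(B_ω)| = ω−1, so ρ_SOR = 0.956413.

ρ_SOR = 0.956413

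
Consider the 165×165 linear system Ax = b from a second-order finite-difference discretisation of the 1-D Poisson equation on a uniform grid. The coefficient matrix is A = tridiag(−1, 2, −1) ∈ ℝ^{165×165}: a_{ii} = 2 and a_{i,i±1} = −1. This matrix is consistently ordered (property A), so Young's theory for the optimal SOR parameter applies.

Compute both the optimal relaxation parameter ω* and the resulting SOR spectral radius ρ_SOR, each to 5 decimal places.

n=165: λ(B_J) = 1 − λ(A)/2 = cos(kπ/166); k=1 gives ρ_J = 0.99982.
√(1−ρ_J²) simplifies to sin(π/166) = 0.018924.
ω* = 2 / (1 + 0.018924) = 2 / 1.018924 ≈ 1.96285.
ρ_SOR = ω* − 1 = 1.96285 − 1 = 0.96285.

ω* = 1.96285, ρ_SOR = 0.96285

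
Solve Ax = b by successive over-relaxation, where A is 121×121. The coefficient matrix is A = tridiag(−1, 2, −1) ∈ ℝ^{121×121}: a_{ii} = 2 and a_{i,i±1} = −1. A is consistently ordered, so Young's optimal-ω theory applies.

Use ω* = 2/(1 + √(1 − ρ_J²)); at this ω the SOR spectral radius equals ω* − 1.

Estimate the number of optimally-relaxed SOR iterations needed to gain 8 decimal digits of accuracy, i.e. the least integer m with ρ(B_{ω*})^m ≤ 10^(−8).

½·tridiag(1,0,1) at n=121: λ_k = cos(kπ/122); max |λ| at k=1 ⇒ ρ_J = cos(π/122) ≈ 0.9996685.
root = sin(π/122) = 0.0257479  (since 1−cos² = sin²).
Young: ω* = 2/(1+√(1−ρ_J²)) = 2/(1+0.0257479) = 2/1.0257479 = 1.9497968.
ρ(B_{ω*}) = ω*−1 = 0.9497968
8·ln10 = 18.4207; −ln(0.9497968) = 0.0515072; m = ⌈18.4207/0.0515072⌉ = ⌈357.633⌉ = 358.

m = 358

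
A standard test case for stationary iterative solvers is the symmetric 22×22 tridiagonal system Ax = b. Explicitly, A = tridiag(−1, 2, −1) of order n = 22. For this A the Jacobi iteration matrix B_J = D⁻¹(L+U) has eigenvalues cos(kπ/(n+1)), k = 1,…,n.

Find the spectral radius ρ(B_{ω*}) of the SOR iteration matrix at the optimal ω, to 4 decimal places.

ρ_J = max_k |cos(kπ/23)| = cos(π/23) = 0.9907
√(1−ρ_J²) simplifies to sin(π/23) = 0.13617.
Then 2/(1+√(1−ρ_J²)) = 2/(1+0.13617); ω* = 2/1.13617 = 1.7603.
ρ_SOR = ω* − 1 = 1.7603 − 1 = 0.7603.

ρ_SOR = 0.7603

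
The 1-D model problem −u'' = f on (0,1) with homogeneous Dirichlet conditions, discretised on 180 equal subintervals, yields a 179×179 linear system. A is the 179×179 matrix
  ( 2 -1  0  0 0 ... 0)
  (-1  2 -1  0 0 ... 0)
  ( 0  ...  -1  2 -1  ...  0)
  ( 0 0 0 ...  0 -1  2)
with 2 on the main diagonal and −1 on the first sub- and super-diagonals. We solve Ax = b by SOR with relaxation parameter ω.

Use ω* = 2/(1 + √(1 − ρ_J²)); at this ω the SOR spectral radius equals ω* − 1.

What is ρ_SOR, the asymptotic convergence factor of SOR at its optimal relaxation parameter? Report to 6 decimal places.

n=179: λ(B_J) = 1 − λ(A)/2 = cos(kπ/180); k=1 gives ρ_J = 0.999848.
1 − cos²(π/180) = sin²(π/180) ⇒ √(1−ρ_J²) = sin(π/180) = 0.0174524.
Young: ω* = 2/(1+√(1−ρ_J²)) = 2/(1+0.0174524) = 2/1.0174524 = 1.965694.
and ρ(B_{ω*}) = 1.965694 − 1 = 0.965694.

ρ_SOR = 0.965694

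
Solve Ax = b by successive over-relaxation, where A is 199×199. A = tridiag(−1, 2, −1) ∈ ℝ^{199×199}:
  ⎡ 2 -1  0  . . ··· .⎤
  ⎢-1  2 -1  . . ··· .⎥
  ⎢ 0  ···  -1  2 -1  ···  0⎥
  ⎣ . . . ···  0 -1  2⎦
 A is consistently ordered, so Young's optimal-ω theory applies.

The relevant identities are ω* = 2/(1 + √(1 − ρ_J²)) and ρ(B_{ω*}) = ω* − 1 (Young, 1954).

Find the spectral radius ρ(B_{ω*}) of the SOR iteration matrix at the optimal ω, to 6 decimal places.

ρ_SOR = 0.969071

With n=199, ρ(Jacobi) = cos(π/200) = 0.999877.
√(1 − cos²(π/200)) = sin(π/200) ≈ 0.0157073.
ω* = 2/(1+0.0157073) = 1.969071
[ρ_SOR] ω* − 1 = 0.969071.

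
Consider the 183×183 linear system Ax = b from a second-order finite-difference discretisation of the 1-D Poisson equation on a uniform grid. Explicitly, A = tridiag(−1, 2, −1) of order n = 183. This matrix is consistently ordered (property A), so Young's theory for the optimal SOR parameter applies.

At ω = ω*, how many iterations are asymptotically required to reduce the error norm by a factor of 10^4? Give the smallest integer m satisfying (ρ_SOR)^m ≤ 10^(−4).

½·tridiag(1,0,1) at n=183: λ_k = cos(kπ/184); max |λ| at k=1 ⇒ ρ_J = cos(π/184) ≈ 0.9998542.
√(1−ρ_J²) = |sin(π/184)| = 0.0170730
Young: ω* = 2/(1+√(1−ρ_J²)) = 2/(1+0.0170730) = 2/1.0170730 = 1.9664272.
[ρ_SOR] ω* − 1 = 0.9664272.
(0.9664272)^m ≤ 10^{−4}  ⇒  m·ln(0.9664272) ≤ −4·ln10  ⇒  m ≥ 269.708  ⇒  m = 270

m = 270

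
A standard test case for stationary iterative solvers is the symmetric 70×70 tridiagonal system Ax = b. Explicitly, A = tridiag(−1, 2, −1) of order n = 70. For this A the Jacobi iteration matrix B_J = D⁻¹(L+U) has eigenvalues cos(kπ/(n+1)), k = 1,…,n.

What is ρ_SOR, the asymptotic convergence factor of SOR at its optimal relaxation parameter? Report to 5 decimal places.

½·tridiag(1,0,1) at n=70: λ_k = cos(kπ/71); max |λ| at k=1 ⇒ ρ_J = cos(π/71) ≈ 0.99902.
√(1−ρ_J²) = |sin(π/71)| = 0.044233
Then 2/(1+√(1−ρ_J²)) = 2/(1+0.044233); ω* = 2/1.044233 = 1.91528.
At ω = 1.91528 every |λ(B_ω)| = ω−1, so ρ_SOR = 0.91528.

ρ_SOR = 0.91528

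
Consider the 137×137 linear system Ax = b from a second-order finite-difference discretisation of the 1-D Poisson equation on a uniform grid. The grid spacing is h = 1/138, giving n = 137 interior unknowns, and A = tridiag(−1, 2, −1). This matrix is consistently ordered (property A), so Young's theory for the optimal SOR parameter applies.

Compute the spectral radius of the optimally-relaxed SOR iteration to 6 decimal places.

½·tridiag(1,0,1) at n=137: λ_k = cos(kπ/138); max |λ| at k=1 ⇒ ρ_J = cos(π/138) ≈ 0.999741.
√(1 − cos²(π/138)) = sin(π/138) ≈ 0.0227632.
Then 2/(1+√(1−ρ_J²)) = 2/(1+0.0227632); ω* = 2/1.0227632 = 1.955487.
ρ_SOR = ω* − 1 ≈ 0.955487.

ρ_SOR = 0.955487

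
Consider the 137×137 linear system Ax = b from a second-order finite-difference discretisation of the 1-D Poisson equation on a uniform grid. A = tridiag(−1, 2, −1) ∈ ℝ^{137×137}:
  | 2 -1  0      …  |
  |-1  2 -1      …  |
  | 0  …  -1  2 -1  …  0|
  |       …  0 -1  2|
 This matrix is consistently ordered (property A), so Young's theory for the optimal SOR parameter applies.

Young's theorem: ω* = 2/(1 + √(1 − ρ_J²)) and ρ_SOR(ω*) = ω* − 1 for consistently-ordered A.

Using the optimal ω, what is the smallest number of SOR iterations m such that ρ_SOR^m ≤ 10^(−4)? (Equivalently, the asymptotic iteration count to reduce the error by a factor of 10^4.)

n=137: λ(B_J) = 1 − λ(A)/2 = cos(kπ/138); k=1 gives ρ_J = 0.9997409.
√(1−ρ_J²) = |sin(π/138)| = 0.0227632
ω* = 2/(1 + 0.0227632) = 2/1.0227632 = 1.9554869.
ρ(B_{ω*}) = ω*−1 = 0.9554869
4·ln10 = 9.21034; −ln(0.9554869) = 0.0455342; m = ⌈9.21034/0.0455342⌉ = ⌈202.273⌉ = 203.

m = 203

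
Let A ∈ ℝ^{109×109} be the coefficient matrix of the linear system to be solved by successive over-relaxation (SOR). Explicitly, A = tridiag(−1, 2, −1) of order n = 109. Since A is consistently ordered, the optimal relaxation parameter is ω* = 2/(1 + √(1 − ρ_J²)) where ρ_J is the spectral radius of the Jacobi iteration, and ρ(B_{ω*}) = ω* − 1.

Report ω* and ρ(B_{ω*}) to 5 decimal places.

ω* = 1.94447, ρ_SOR = 0.94447

spectrum of D⁻¹(L+U) = {cos(kπ/110) : 1≤k≤109}; ρ_J = cos(π/110) = 0.99959.
1 − cos²(π/110) = sin²(π/110) ⇒ √(1−ρ_J²) = sin(π/110) = 0.028556.
So ω* = 2/1.028556 = 1.94447 (Young).
ρ(B_{ω*}) = ω*−1 = 0.94447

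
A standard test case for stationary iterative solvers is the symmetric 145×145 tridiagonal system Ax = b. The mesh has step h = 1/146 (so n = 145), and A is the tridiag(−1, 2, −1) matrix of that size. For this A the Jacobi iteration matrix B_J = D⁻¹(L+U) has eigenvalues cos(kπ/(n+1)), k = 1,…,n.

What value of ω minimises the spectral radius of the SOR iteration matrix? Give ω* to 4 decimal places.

B_J for the 145×145 system has eigenvalues cos(kπ/146); ρ_J = cos(π/146) = 0.9998.
1 − cos²(π/146) = sin²(π/146) ⇒ √(1−ρ_J²) = sin(π/146) = 0.02152.
Then 2/(1+√(1−ρ_J²)) = 2/(1+0.02152); ω* = 2/1.02152 = 1.9579.
ρ_SOR = ω* − 1 ≈ 0.9579.

ω* = 1.9579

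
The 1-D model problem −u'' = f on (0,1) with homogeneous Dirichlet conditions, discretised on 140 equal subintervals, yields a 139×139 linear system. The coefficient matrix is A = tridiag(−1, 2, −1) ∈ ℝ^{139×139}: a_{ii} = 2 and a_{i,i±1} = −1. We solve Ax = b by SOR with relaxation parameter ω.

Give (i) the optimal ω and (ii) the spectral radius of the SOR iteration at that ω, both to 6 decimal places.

ω* = 1.956109, ρ_SOR = 0.956109

ρ_J = max_k |cos(kπ/140)| = cos(π/140) = 0.999748
root = sin(π/140) = 0.0224381  (since 1−cos² = sin²).
Young: ω* = 2/(1+√(1−ρ_J²)) = 2/(1+0.0224381) = 2/1.0224381 = 1.956109.
ρ_SOR = ω* − 1 = 1.956109 − 1 = 0.956109.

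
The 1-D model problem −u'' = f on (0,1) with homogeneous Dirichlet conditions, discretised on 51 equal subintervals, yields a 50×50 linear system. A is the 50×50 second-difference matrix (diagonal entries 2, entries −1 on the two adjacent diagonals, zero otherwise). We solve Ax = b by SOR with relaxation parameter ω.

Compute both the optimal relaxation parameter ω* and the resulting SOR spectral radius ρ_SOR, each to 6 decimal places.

½·tridiag(1,0,1) at n=50: λ_k = cos(kπ/51); max |λ| at k=1 ⇒ ρ_J = cos(π/51) ≈ 0.998103.
1 − cos²(π/51) = sin²(π/51) ⇒ √(1−ρ_J²) = sin(π/51) = 0.0615609.
ω* = 2/(1+0.0615609) = 1.884018
and ρ(B_{ω*}) = 1.884018 − 1 = 0.884018.

ω* = 1.884018, ρ_SOR = 0.884018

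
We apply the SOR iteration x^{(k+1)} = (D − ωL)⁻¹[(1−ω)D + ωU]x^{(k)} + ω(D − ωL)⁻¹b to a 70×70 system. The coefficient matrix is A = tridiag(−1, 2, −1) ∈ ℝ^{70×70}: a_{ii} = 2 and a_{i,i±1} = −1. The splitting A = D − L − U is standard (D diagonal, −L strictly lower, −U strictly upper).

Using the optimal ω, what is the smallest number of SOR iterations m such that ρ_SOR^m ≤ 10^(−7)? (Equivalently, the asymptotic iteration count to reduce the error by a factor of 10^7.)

n=70: λ(B_J) = 1 − λ(A)/2 = cos(kπ/71); k=1 gives ρ_J = 0.9990212.
√(1−ρ_J²) = |sin(π/71)| = 0.0442333
Then 2/(1+√(1−ρ_J²)) = 2/(1+0.0442333); ω* = 2/1.0442333 = 1.9152808.
ρ(B_{ω*}) = ω*−1 = 0.9152808
Need (0.9152808)^m ≤ 10^(−7): m ≥ 7·ln10/|ln 0.9152808| = 16.1181/0.0885244 = 182.075 ⇒ m = 183.

m = 183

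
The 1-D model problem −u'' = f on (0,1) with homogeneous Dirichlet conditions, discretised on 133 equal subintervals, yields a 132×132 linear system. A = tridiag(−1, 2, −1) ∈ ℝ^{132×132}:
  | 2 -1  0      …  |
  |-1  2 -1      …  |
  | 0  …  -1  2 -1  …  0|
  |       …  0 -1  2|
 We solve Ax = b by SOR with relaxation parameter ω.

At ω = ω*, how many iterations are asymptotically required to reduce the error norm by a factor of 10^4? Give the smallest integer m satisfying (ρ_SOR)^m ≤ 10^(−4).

m = 195

n=132: λ(B_J) = 1 − λ(A)/2 = cos(kπ/133); k=1 gives ρ_J = 0.9997210.
√(1−ρ_J²) simplifies to sin(π/133) = 0.0236188.
So ω* = 2/1.0236188 = 1.9538524 (Young).
Hence ρ(B_{ω*}) = 1.9538524 − 1 = 0.9538524.
m ≥ 4·ln10 / (−ln 0.9538524) = 194.943; smallest integer m = 195.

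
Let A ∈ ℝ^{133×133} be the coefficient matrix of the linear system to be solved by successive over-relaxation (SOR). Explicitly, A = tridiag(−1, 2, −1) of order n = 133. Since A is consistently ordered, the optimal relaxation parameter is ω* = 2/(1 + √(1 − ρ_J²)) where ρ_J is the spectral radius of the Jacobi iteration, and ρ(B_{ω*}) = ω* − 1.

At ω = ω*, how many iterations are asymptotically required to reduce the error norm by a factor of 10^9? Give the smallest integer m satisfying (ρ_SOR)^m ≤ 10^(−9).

m = 442

B_J for the 133×133 system has eigenvalues cos(kπ/134); ρ_J = cos(π/134) = 0.9997252.
√(1−ρ_J²) simplifies to sin(π/134) = 0.0234426.
ω* = 2 / (1 + 0.0234426) = 2 / 1.0234426 ≈ 1.9541887.
ρ(B_{ω*}) = ω*−1 = 0.9541887
m ≥ 9·ln10 / (−ln 0.9541887) = 441.920; smallest integer m = 442.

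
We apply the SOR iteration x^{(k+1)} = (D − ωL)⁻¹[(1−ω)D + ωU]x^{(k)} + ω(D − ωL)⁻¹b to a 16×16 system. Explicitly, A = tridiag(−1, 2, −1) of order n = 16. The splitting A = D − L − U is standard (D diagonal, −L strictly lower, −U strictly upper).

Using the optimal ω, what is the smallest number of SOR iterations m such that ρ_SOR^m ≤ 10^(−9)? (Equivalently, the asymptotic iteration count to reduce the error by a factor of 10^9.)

½·tridiag(1,0,1) at n=16: λ_k = cos(kπ/17); max |λ| at k=1 ⇒ ρ_J = cos(π/17) ≈ 0.9829731.
√(1−ρ_J²) simplifies to sin(π/17) = 0.1837495.
ω* = 2 / (1 + 0.1837495) = 2 / 1.1837495 ≈ 1.6895466.
At ω = 1.6895466 every |λ(B_ω)| = ω−1, so ρ_SOR = 0.6895466.
9·ln10 = 20.7233; −ln(0.6895466) = 0.371721; m = ⌈20.7233/0.371721⌉ = ⌈55.750⌉ = 56.

m = 56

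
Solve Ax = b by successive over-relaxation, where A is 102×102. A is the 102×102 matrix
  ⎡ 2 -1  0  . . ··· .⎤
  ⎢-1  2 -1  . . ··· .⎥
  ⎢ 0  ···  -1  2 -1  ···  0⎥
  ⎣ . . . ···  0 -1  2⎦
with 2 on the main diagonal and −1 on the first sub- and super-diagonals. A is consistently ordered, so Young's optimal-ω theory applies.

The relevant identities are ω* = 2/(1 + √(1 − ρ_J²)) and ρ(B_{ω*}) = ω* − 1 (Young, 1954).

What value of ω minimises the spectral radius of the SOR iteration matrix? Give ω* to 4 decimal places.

ρ_J = max_k |cos(kπ/103)| = cos(π/103) = 0.9995
1 − cos²(π/103) = sin²(π/103) ⇒ √(1−ρ_J²) = sin(π/103) = 0.03050.
Young: ω* = 2/(1+√(1−ρ_J²)) = 2/(1+0.03050) = 2/1.03050 = 1.9408.
ρ_SOR = ω* − 1 = 1.9408 − 1 = 0.9408.

ω* = 1.9408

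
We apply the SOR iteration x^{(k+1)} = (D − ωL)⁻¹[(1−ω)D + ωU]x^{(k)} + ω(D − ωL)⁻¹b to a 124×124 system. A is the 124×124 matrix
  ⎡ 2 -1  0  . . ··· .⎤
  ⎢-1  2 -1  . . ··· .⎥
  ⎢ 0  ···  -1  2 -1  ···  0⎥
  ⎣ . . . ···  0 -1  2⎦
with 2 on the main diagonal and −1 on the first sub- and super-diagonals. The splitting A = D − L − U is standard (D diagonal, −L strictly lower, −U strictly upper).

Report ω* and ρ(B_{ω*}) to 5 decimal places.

ω* = 1.95097, ρ_SOR = 0.95097

ρ_J = max_k |cos(kπ/125)| = cos(π/125) = 0.99968
1 − cos²(π/125) = sin²(π/125) ⇒ √(1−ρ_J²) = sin(π/125) = 0.025130.
ω* = 2/(1 + 0.025130) = 2/1.025130 = 1.95097.
ρ(B_{ω*}) = ω*−1 = 0.95097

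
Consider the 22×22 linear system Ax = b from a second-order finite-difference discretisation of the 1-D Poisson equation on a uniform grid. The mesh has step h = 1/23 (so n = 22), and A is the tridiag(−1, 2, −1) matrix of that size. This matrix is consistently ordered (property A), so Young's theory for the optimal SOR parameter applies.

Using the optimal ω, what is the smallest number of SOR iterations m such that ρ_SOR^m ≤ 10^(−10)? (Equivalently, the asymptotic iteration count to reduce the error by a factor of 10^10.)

½·tridiag(1,0,1) at n=22: λ_k = cos(kπ/23); max |λ| at k=1 ⇒ ρ_J = cos(π/23) ≈ 0.9906859.
√(1−ρ_J²) simplifies to sin(π/23) = 0.1361666.
ω* = 2/(1+0.1361666) = 1.7603052
Hence ρ(B_{ω*}) = 1.7603052 − 1 = 0.7603052.
ρ_SOR^m ≤ 10^(−10) ⇔ m ≥ 10·ln10/(−ln 0.7603052) = 23.0259/0.274035 = 84.025; m = ⌈84.025⌉ = 85.

m = 85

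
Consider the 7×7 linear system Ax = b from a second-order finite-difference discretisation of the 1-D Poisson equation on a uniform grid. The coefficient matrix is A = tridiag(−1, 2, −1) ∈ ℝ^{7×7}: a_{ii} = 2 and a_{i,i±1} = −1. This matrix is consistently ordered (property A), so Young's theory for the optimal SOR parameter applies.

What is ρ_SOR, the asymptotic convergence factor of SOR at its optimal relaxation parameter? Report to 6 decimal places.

n=7: λ(B_J) = 1 − λ(A)/2 = cos(kπ/8); k=1 gives ρ_J = 0.923880.
root = sin(π/8) = 0.3826834  (since 1−cos² = sin²).
Young: ω* = 2/(1+√(1−ρ_J²)) = 2/(1+0.3826834) = 2/1.3826834 = 1.446463.
and ρ(B_{ω*}) = 1.446463 − 1 = 0.446463.

ρ_SOR = 0.446463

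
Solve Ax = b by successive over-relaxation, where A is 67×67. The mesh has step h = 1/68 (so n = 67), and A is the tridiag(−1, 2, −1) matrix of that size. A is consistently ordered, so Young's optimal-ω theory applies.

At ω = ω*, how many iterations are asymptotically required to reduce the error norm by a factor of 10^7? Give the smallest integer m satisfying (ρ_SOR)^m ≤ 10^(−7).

n=67: λ(B_J) = 1 − λ(A)/2 = cos(kπ/68); k=1 gives ρ_J = 0.9989330.
√(1−ρ_J²) simplifies to sin(π/68) = 0.0461835.
ω* = 2/(1 + 0.0461835) = 2/1.0461835 = 1.9117105.
and ρ(B_{ω*}) = 1.9117105 − 1 = 0.9117105.
For 7 digits: m = 7·ln10 / (−ln 0.9117105) = 16.1181/0.0924328 = 174.376; round up → m = 175.

m = 175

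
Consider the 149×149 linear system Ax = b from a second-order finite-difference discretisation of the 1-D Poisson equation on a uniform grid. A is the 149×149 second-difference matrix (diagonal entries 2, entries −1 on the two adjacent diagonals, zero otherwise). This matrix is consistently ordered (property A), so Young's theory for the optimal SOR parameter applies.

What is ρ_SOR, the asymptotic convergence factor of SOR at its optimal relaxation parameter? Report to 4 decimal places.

ρ_SOR = 0.9590

[ρ_J] n=149: ρ(B_J) = cos(π/(n+1)) = cos(π/150) = 0.9998.
1 − cos²(π/150) = sin²(π/150) ⇒ √(1−ρ_J²) = sin(π/150) = 0.02094.
Young: ω* = 2/(1+√(1−ρ_J²)) = 2/(1+0.02094) = 2/1.02094 = 1.9590.
Hence ρ(B_{ω*}) = 1.9590 − 1 = 0.9590.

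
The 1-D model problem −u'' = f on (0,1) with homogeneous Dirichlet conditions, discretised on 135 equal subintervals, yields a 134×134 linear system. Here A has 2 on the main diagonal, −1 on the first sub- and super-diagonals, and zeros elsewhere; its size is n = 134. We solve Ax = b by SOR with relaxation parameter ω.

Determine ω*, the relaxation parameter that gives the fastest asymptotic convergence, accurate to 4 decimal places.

spectrum of D⁻¹(L+U) = {cos(kπ/135) : 1≤k≤134}; ρ_J = cos(π/135) = 0.9997.
√(1 − cos²(π/135)) = sin(π/135) ≈ 0.02327.
ω* = 2 / (1 + 0.02327) = 2 / 1.02327 ≈ 1.9545.
ρ_SOR = ω* − 1 ≈ 0.9545.

ω* = 1.9545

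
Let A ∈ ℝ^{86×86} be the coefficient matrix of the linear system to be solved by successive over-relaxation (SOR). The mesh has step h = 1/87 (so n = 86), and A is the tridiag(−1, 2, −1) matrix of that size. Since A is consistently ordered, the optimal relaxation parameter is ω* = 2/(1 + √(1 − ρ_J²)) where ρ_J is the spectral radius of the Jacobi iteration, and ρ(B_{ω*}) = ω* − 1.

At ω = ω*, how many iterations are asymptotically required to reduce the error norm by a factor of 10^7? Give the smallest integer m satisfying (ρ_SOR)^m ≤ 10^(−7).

m = 224

spectrum of D⁻¹(L+U) = {cos(kπ/87) : 1≤k≤86}; ρ_J = cos(π/87) = 0.9993481.
√(1−ρ_J²) = |sin(π/87)| = 0.0361024
ω* = 2 / (1 + 0.0361024) = 2 / 1.0361024 ≈ 1.9303111.
[ρ_SOR] ω* − 1 = 0.9303111.
ρ_SOR^m ≤ 10^(−7) ⇔ m ≥ 7·ln10/(−ln 0.9303111) = 16.1181/0.0722362 = 223.131; m = ⌈223.131⌉ = 224.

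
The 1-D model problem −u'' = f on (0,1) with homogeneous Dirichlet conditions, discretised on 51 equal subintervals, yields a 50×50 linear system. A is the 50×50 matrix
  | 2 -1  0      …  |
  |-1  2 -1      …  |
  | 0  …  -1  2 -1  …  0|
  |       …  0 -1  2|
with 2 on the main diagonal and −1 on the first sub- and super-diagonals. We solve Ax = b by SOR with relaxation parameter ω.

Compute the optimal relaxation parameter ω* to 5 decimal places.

B_J for the 50×50 system has eigenvalues cos(kπ/51); ρ_J = cos(π/51) = 0.99810.
√(1−ρ_J²) = |sin(π/51)| = 0.061561
So ω* = 2/1.061561 = 1.88402 (Young).
At ω = 1.88402 every |λ(B_ω)| = ω−1, so ρ_SOR = 0.88402.

ω* = 1.88402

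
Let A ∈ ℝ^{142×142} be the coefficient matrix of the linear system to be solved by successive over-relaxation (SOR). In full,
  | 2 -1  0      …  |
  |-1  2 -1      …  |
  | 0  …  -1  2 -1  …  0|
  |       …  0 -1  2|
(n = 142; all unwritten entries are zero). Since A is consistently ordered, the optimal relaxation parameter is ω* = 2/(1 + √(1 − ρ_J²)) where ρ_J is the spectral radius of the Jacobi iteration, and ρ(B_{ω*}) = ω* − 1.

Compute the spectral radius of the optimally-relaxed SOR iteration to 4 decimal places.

[ρ_J] n=142: ρ(B_J) = cos(π/(n+1)) = cos(π/143) = 0.9998.
√(1−ρ_J²) = |sin(π/143)| = 0.02197
ω* = 2/(1+0.02197) = 1.9570
ρ(B_{ω*}) = ω*−1 = 0.9570

ρ_SOR = 0.9570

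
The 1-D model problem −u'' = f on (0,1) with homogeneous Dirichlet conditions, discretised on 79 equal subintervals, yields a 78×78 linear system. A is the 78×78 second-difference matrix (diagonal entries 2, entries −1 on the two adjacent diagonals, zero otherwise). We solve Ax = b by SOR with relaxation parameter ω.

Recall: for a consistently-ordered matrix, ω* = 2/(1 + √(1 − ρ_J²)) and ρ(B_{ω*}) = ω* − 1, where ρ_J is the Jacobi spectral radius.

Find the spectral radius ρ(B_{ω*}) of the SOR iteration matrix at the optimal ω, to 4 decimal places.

n=78: λ(B_J) = 1 − λ(A)/2 = cos(kπ/79); k=1 gives ρ_J = 0.9992.
√(1 − cos²(π/79)) = sin(π/79) ≈ 0.03976.
[ω*] 2 ÷ (1 + 0.03976) = 2 ÷ 1.03976 = 1.9235.
Hence ρ(B_{ω*}) = 1.9235 − 1 = 0.9235.

ρ_SOR = 0.9235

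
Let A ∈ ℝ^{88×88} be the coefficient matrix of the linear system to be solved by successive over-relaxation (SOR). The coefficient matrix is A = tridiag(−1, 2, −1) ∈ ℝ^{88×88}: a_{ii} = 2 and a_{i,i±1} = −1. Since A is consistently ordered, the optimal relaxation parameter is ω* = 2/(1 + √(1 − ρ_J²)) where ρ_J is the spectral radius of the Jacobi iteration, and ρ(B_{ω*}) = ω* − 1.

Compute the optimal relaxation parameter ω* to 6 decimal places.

½·tridiag(1,0,1) at n=88: λ_k = cos(kπ/89); max |λ| at k=1 ⇒ ρ_J = cos(π/89) ≈ 0.999377.
√(1−ρ_J²) simplifies to sin(π/89) = 0.0352915.
ω* = 2/(1+0.0352915) = 1.931823
ρ_SOR = ω* − 1 ≈ 0.931823.

ω* = 1.931823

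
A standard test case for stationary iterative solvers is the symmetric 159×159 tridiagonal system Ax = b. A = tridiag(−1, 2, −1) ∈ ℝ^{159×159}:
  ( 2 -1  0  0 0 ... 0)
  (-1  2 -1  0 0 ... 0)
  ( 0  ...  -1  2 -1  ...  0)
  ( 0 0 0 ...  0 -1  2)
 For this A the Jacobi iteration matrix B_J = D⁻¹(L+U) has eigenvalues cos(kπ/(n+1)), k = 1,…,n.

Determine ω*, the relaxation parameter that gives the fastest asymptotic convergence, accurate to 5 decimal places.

ω* = 1.96149

[ρ_J] n=159: ρ(B_J) = cos(π/(n+1)) = cos(π/160) = 0.99981.
√(1 − cos²(π/160)) = sin(π/160) ≈ 0.019634.
So ω* = 2/1.019634 = 1.96149 (Young).
ρ(B_{ω*}) = ω*−1 = 0.96149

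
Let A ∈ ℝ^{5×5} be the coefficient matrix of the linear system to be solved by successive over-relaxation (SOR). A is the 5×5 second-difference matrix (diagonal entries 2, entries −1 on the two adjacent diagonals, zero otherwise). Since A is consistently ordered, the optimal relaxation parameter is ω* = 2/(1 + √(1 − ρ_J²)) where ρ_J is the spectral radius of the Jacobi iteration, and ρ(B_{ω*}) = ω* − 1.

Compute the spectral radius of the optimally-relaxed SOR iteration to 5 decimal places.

n=5: λ(B_J) = 1 − λ(A)/2 = cos(kπ/6); k=1 gives ρ_J = 0.86603.
√(1−ρ_J²) simplifies to sin(π/6) = 0.500000.
ω* = 2/(1 + 0.500000) = 2/1.500000 = 1.33333.
ρ(B_{ω*}) = ω*−1 = 0.33333

ρ_SOR = 0.33333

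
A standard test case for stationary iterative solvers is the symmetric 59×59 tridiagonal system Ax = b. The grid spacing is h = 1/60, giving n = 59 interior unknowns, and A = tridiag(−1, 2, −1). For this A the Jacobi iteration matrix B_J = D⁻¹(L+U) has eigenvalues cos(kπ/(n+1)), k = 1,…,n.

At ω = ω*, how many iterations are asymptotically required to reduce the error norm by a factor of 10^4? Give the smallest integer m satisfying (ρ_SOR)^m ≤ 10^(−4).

ρ_J = max_k |cos(kπ/60)| = cos(π/60) = 0.9986295
√(1 − cos²(π/60)) = sin(π/60) ≈ 0.0523360.
Then 2/(1+√(1−ρ_J²)) = 2/(1+0.0523360); ω* = 2/1.0523360 = 1.9005337.
At ω = 1.9005337 every |λ(B_ω)| = ω−1, so ρ_SOR = 0.9005337.
(0.9005337)^m ≤ 10^{−4}  ⇒  m·ln(0.9005337) ≤ −4·ln10  ⇒  m ≥ 87.912  ⇒  m = 88

m = 88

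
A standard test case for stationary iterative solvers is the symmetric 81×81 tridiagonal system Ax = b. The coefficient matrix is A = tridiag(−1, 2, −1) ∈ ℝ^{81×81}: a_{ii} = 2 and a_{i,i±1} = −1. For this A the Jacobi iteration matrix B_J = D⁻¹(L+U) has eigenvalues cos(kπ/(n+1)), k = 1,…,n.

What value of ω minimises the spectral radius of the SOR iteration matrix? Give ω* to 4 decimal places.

With n=81, ρ(Jacobi) = cos(π/82) = 0.9993.
root = sin(π/82) = 0.03830  (since 1−cos² = sin²).
Young: ω* = 2/(1+√(1−ρ_J²)) = 2/(1+0.03830) = 2/1.03830 = 1.9262.
Hence ρ(B_{ω*}) = 1.9262 − 1 = 0.9262.

ω* = 1.9262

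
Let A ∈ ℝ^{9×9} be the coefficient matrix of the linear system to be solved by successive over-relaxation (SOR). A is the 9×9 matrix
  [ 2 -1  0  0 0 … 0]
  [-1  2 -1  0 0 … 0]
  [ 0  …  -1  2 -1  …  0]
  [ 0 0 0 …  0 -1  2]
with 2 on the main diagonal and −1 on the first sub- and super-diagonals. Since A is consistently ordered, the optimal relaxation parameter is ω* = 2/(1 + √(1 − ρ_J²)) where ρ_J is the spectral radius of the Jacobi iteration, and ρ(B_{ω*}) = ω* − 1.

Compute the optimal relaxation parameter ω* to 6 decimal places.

B_J for the 9×9 system has eigenvalues cos(kπ/10); ρ_J = cos(π/10) = 0.951057.
√(1−ρ_J²) simplifies to sin(π/10) = 0.3090170.
So ω* = 2/1.3090170 = 1.527864 (Young).
and ρ(B_{ω*}) = 1.527864 − 1 = 0.527864.

ω* = 1.527864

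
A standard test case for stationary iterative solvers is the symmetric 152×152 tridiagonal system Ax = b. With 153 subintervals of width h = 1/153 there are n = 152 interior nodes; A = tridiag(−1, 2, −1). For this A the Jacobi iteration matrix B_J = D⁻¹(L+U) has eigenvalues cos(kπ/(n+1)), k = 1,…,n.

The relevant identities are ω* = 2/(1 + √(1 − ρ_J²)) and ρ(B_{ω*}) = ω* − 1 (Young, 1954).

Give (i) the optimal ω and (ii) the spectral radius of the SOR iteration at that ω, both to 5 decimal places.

spectrum of D⁻¹(L+U) = {cos(kπ/153) : 1≤k≤152}; ρ_J = cos(π/153) = 0.99979.
√(1 − cos²(π/153)) = sin(π/153) ≈ 0.020532.
ω* = 2/(1 + 0.020532) = 2/1.020532 = 1.95976.
ρ_SOR = ω* − 1 = 1.95976 − 1 = 0.95976.

ω* = 1.95976, ρ_SOR = 0.95976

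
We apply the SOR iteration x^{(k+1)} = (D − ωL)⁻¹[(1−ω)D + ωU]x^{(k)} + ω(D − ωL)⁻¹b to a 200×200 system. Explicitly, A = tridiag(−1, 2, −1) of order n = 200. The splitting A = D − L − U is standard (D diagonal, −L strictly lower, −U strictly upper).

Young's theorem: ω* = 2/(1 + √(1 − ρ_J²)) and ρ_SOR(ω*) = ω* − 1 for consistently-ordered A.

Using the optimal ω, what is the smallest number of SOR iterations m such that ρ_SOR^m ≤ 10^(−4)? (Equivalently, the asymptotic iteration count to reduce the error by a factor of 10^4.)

m = 295

½·tridiag(1,0,1) at n=200: λ_k = cos(kπ/201); max |λ| at k=1 ⇒ ρ_J = cos(π/201) ≈ 0.9998779.
√(1−ρ_J²) simplifies to sin(π/201) = 0.0156292.
Then 2/(1+√(1−ρ_J²)) = 2/(1+0.0156292); ω* = 2/1.0156292 = 1.9692226.
At ω = 1.9692226 every |λ(B_ω)| = ω−1, so ρ_SOR = 0.9692226.
For 4 digits: m = 4·ln10 / (−ln 0.9692226) = 9.21034/0.031261 = 294.627; round up → m = 295.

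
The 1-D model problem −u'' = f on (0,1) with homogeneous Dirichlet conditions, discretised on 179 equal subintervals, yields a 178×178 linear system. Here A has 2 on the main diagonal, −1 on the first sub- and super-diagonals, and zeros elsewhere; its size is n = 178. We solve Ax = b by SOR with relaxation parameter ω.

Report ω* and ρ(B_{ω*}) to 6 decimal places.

ω* = 1.965506, ρ_SOR = 0.965506

With n=178, ρ(Jacobi) = cos(π/179) = 0.999846.
1 − cos²(π/179) = sin²(π/179) ⇒ √(1−ρ_J²) = sin(π/179) = 0.0175499.
So ω* = 2/1.0175499 = 1.965506 (Young).
ρ_SOR = ω* − 1 = 1.965506 − 1 = 0.965506.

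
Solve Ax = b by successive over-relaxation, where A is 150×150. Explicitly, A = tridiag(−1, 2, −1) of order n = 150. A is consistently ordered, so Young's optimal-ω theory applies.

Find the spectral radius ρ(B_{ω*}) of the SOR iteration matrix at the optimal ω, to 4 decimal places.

ρ_SOR = 0.9592

[ρ_J] n=150: ρ(B_J) = cos(π/(n+1)) = cos(π/151) = 0.9998.
√(1 − cos²(π/151)) = sin(π/151) ≈ 0.02080.
ω* = 2/(1+0.02080) = 1.9592
[ρ_SOR] ω* − 1 = 0.9592.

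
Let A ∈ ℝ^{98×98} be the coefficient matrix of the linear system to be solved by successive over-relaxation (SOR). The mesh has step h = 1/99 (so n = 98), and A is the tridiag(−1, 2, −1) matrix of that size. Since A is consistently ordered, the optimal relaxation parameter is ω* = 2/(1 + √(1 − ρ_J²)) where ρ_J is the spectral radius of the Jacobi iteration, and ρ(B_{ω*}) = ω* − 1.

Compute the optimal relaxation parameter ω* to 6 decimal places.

[ρ_J] n=98: ρ(B_J) = cos(π/(n+1)) = cos(π/99) = 0.999497.
√(1−ρ_J²) simplifies to sin(π/99) = 0.0317279.
Then 2/(1+√(1−ρ_J²)) = 2/(1+0.0317279); ω* = 2/1.0317279 = 1.938496.
ρ_SOR = ω* − 1 = 1.938496 − 1 = 0.938496.

ω* = 1.938496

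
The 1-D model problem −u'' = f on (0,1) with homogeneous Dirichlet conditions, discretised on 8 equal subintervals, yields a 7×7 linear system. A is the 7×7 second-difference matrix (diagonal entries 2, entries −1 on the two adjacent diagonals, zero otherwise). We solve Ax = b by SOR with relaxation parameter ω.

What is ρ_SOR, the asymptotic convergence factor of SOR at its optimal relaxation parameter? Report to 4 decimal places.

ρ_SOR = 0.4465

ρ_J = max_k |cos(kπ/8)| = cos(π/8) = 0.9239
√(1−ρ_J²) = |sin(π/8)| = 0.38268
Then 2/(1+√(1−ρ_J²)) = 2/(1+0.38268); ω* = 2/1.38268 = 1.4465.
ρ_SOR = ω* − 1 ≈ 0.4465.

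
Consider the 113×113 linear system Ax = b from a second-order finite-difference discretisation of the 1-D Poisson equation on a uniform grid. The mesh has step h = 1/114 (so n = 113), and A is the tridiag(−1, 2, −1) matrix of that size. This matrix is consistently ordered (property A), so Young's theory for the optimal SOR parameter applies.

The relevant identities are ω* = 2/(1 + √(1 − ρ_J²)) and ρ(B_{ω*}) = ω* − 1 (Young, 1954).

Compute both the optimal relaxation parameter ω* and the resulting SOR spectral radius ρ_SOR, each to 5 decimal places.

ω* = 1.94637, ρ_SOR = 0.94637

With n=113, ρ(Jacobi) = cos(π/114) = 0.99962.
1 − cos²(π/114) = sin²(π/114) ⇒ √(1−ρ_J²) = sin(π/114) = 0.027554.
So ω* = 2/1.027554 = 1.94637 (Young).
[ρ_SOR] ω* − 1 = 0.94637.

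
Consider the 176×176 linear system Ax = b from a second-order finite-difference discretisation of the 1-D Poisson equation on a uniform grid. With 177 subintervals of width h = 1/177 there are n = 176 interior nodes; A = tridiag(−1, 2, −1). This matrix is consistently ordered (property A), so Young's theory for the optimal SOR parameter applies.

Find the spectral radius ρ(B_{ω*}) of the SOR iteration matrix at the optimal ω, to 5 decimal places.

[ρ_J] n=176: ρ(B_J) = cos(π/(n+1)) = cos(π/177) = 0.99984.
root = sin(π/177) = 0.017748  (since 1−cos² = sin²).
So ω* = 2/1.017748 = 1.96512 (Young).
ρ_SOR = ω* − 1 ≈ 0.96512.

ρ_SOR = 0.96512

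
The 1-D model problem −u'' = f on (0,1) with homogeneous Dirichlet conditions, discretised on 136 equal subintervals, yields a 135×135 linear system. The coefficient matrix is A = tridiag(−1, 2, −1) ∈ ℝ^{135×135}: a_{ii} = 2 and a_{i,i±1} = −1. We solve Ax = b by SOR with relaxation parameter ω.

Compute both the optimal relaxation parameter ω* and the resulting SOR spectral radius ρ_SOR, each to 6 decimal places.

n=135: λ(B_J) = 1 − λ(A)/2 = cos(kπ/136); k=1 gives ρ_J = 0.999733.
√(1 − cos²(π/136)) = sin(π/136) ≈ 0.0230979.
ω* = 2/(1+0.0230979) = 1.954847
ρ_SOR = ω* − 1 = 1.954847 − 1 = 0.954847.

ω* = 1.954847, ρ_SOR = 0.954847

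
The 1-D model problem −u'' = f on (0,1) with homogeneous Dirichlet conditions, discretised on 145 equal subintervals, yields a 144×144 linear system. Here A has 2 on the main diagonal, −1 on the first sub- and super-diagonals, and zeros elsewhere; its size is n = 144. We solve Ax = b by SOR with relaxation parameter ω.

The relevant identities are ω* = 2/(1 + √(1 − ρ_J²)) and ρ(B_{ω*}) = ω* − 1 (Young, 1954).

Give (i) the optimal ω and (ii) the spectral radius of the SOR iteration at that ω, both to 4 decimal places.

ω* = 1.9576, ρ_SOR = 0.9576

ρ_J = max_k |cos(kπ/145)| = cos(π/145) = 0.9998
√(1−ρ_J²) = |sin(π/145)| = 0.02166
[ω*] 2 ÷ (1 + 0.02166) = 2 ÷ 1.02166 = 1.9576.
ρ_SOR = ω* − 1 = 1.9576 − 1 = 0.9576.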